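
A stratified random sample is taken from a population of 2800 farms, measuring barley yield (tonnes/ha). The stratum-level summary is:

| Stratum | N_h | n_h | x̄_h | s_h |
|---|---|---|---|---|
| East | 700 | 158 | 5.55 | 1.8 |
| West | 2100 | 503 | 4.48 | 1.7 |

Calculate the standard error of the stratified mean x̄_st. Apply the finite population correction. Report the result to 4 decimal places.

SE(x̄_st) ≈ 0.0587

V̂(x̄_st) = Σ W_h² (1 − n_h/N_h) s_h²/n_h, with W_h = N_h/N and N = 2800:
  stratum East: (700/2800)²·(1 − 158/700)·1.8²/158 = 0.00099236
  stratum West: (2100/2800)²·(1 − 503/2100)·1.7²/503 = 0.00245775
V̂(x̄_st) = 0.00345011
SE(x̄_st) = √0.00345011 = 0.0587377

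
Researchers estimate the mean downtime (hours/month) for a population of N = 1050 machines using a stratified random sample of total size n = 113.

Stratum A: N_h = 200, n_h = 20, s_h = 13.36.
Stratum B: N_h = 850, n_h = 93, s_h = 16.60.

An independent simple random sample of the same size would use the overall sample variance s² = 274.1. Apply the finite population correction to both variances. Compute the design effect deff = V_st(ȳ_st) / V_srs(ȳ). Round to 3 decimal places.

V̂(ȳ_st) = Σ W_h² (1 − n_h/N_h) s_h²/n_h, with W_h = N_h/N and N = 1050:
  stratum A: (200/1050)²·(1 − 20/200)·13.36²/20 = 0.291412
  stratum B: (850/1050)²·(1 − 93/850)·16.60²/93 = 1.7293
V_st = 2.02071
V_srs = (1 − 113/1050)·274.1/113 = 2.16462
deff = V_st / V_srs = 2.02071/2.16462 = 0.9335

deff ≈ 0.934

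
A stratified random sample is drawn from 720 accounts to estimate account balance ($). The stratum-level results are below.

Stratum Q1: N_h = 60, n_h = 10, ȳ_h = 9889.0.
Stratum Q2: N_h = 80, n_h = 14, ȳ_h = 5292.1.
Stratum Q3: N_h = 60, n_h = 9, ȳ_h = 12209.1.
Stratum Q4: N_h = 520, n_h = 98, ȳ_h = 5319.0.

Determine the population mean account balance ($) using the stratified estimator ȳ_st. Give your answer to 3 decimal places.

ȳ_st ≈ 6271.019

N = Σ N_h = 720. Stratum weights W_h = N_h/N.
ȳ_st = (60·9889.0 + 80·5292.1 + 60·12209.1 + 520·5319.0) / 720 = 6271.01944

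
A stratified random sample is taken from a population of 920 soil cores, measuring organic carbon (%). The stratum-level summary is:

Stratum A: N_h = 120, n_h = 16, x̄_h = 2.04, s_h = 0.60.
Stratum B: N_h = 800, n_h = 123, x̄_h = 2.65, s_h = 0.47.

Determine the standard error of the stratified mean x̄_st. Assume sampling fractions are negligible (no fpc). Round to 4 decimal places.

V̂(x̄_st) = Σ W_h² s_h²/n_h, with W_h = N_h/N and N = 920:
  stratum A: (120/920)²·0.60²/16 = 0.000382798
  stratum B: (800/920)²·0.47²/123 = 0.00135798
V̂(x̄_st) = 0.00174078
SE(x̄_st) = √0.00174078 = 0.0417227

SE(x̄_st) ≈ 0.0417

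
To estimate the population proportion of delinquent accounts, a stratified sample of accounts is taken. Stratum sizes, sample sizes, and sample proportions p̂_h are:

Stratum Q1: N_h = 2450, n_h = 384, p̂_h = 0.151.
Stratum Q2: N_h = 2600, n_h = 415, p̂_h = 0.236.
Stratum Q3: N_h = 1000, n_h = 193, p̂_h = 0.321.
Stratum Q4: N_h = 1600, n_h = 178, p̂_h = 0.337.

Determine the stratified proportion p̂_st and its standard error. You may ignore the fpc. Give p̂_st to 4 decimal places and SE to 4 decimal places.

N = 7650; stratum weights W_h = N_h/N.
p̂_st = Σ W_h p̂_h = (2450·0.151 + 2600·0.236 + 1000·0.321 + 1600·0.337)/7650 = 0.24101
V̂(p̂_st) = Σ W_h² p̂_h(1−p̂_h)/(n_h−1):
  stratum Q1: (2450/7650)²·0.151·0.849/383 = 3.43317e-05
  stratum Q2: (2600/7650)²·0.236·0.764/414 = 5.0307e-05
  stratum Q3: (1000/7650)²·0.321·0.679/192 = 1.93977e-05
  stratum Q4: (1600/7650)²·0.337·0.663/177 = 5.52188e-05
V̂(p̂_st) = 0.000159255; SE = √V̂ = 0.0126196

p̂_st ≈ 0.2410, SE ≈ 0.0126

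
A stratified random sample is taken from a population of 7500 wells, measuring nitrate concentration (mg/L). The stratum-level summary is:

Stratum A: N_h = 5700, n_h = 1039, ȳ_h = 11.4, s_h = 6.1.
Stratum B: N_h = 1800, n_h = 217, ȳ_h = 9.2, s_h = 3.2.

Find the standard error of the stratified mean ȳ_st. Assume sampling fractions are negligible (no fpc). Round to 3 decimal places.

SE(ȳ_st) ≈ 0.153

V̂(ȳ_st) = Σ W_h² s_h²/n_h, with W_h = N_h/N and N = 7500:
  stratum A: (5700/7500)²·6.1²/1039 = 0.0206858
  stratum B: (1800/7500)²·3.2²/217 = 0.00271808
V̂(ȳ_st) = 0.0234038
SE(ȳ_st) = √0.0234038 = 0.152983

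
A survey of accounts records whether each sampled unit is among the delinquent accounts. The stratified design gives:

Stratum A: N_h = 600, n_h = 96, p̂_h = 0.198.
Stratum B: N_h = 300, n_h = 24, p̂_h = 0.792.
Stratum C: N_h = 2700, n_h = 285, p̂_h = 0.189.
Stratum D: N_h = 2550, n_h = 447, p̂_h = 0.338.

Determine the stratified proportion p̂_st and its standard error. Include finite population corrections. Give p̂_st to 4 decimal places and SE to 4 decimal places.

p̂_st ≈ 0.2811, SE ≈ 0.0139

N = 6150; stratum weights W_h = N_h/N.
p̂_st = Σ W_h p̂_h = (600·0.198 + 300·0.792 + 2700·0.189 + 2550·0.338)/6150 = 0.28107
V̂(p̂_st) = Σ W_h² (1 − n_h/N_h) p̂_h(1−p̂_h)/(n_h−1):
  stratum A: (600/6150)²·(1 − 96/600)·0.198·0.802/95 = 1.33643e-05
  stratum B: (300/6150)²·(1 − 24/300)·0.792·0.208/23 = 1.56798e-05
  stratum C: (2700/6150)²·(1 − 285/2700)·0.189·0.811/284 = 9.30454e-05
  stratum D: (2550/6150)²·(1 − 447/2550)·0.338·0.662/446 = 7.11327e-05
V̂(p̂_st) = 0.000193222; SE = √V̂ = 0.0139004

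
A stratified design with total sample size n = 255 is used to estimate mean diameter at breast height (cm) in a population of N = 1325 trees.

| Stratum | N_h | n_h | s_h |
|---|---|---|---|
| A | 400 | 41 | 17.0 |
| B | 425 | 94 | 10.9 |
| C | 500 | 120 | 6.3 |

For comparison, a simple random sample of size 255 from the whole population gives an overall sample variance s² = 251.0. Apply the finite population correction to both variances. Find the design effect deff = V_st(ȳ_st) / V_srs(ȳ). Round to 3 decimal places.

deff ≈ 0.898

V̂(ȳ_st) = Σ W_h² (1 − n_h/N_h) s_h²/n_h, with W_h = N_h/N and N = 1325:
  stratum A: (400/1325)²·(1 − 41/400)·17.0²/41 = 0.57655
  stratum B: (425/1325)²·(1 − 94/425)·10.9²/94 = 0.101277
  stratum C: (500/1325)²·(1 − 120/500)·6.3²/120 = 0.0357949
V_st = 0.713621
V_srs = (1 − 255/1325)·251.0/255 = 0.79488
deff = V_st / V_srs = 0.713621/0.79488 = 0.8978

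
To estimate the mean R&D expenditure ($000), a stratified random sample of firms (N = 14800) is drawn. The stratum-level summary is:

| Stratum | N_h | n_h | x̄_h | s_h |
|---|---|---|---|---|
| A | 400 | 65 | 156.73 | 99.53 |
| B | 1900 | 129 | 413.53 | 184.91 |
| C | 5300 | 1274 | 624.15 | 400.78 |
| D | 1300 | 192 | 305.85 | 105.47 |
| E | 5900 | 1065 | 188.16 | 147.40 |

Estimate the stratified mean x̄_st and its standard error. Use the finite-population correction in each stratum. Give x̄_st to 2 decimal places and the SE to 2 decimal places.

x̄_st ≈ 382.71, SE ≈ 4.41

x̄_st = Σ W_h x̄_h = (400·156.73 + 1900·413.53 + 5300·624.15 + 1300·305.85 + 5900·188.16)/14800 = 382.71236
V̂(x̄_st) = Σ W_h² (1 − n_h/N_h) s_h²/n_h, with W_h = N_h/N and N = 14800:
  stratum A: (400/14800)²·(1 − 65/400)·99.53²/65 = 0.0932344
  stratum B: (1900/14800)²·(1 − 129/1900)·184.91²/129 = 4.07174
  stratum C: (5300/14800)²·(1 − 1274/5300)·400.78²/1274 = 12.282
  stratum D: (1300/14800)²·(1 − 192/1300)·105.47²/192 = 0.380992
  stratum E: (5900/14800)²·(1 − 1065/5900)·147.40²/1065 = 2.65687
V̂(x̄_st) = 19.4848
SE(x̄_st) = √19.4848 = 4.41416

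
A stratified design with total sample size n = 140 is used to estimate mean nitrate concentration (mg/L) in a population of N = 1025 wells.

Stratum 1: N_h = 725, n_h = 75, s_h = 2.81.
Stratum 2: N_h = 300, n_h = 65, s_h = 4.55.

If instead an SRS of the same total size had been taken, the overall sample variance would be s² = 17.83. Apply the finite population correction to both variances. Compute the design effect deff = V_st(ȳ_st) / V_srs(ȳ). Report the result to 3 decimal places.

V̂(ȳ_st) = Σ W_h² (1 − n_h/N_h) s_h²/n_h, with W_h = N_h/N and N = 1025:
  stratum 1: (725/1025)²·(1 − 75/725)·2.81²/75 = 0.0472232
  stratum 2: (300/1025)²·(1 − 65/300)·4.55²/65 = 0.0213723
V_st = 0.0685954
V_srs = (1 − 140/1025)·17.83/140 = 0.109962
deff = V_st / V_srs = 0.0685954/0.109962 = 0.6238

deff ≈ 0.624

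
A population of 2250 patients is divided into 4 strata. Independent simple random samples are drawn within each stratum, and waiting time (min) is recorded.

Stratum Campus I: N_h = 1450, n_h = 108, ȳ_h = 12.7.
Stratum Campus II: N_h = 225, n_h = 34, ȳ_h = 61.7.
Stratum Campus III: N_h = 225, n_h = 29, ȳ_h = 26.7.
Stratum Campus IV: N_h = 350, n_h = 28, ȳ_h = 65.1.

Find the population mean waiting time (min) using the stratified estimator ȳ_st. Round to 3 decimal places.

ȳ_st ≈ 27.151

N = Σ N_h = 2250. Stratum weights W_h = N_h/N.
ȳ_st = (1450·12.7 + 225·61.7 + 225·26.7 + 350·65.1) / 2250 = 27.15111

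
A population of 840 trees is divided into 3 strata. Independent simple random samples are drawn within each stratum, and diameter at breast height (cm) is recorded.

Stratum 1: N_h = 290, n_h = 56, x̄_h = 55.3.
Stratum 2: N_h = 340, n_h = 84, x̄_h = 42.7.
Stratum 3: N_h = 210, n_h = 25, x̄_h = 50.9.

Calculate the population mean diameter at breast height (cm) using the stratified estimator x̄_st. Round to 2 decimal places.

x̄_st ≈ 49.10

N = Σ N_h = 840. Stratum weights W_h = N_h/N.
x̄_st = (290·55.3 + 340·42.7 + 210·50.9) / 840 = 49.1000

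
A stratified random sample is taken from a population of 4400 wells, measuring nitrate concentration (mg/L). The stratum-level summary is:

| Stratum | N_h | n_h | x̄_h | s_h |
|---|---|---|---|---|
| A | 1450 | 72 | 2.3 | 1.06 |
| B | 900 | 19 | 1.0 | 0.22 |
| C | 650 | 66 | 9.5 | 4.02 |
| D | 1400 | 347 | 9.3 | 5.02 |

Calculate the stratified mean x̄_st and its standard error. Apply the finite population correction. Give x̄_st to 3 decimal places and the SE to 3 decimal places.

x̄_st ≈ 5.325, SE ≈ 0.110

x̄_st = Σ W_h x̄_h = (1450·2.3 + 900·1.0 + 650·9.5 + 1400·9.3)/4400 = 5.32500
V̂(x̄_st) = Σ W_h² (1 − n_h/N_h) s_h²/n_h, with W_h = N_h/N and N = 4400:
  stratum A: (1450/4400)²·(1 − 72/1450)·1.06²/72 = 0.00161061
  stratum B: (900/4400)²·(1 − 19/900)·0.22²/19 = 0.000104329
  stratum C: (650/4400)²·(1 − 66/650)·4.02²/66 = 0.00480097
  stratum D: (1400/4400)²·(1 − 347/1400)·5.02²/347 = 0.00553005
V̂(x̄_st) = 0.012046
SE(x̄_st) = √0.012046 = 0.109754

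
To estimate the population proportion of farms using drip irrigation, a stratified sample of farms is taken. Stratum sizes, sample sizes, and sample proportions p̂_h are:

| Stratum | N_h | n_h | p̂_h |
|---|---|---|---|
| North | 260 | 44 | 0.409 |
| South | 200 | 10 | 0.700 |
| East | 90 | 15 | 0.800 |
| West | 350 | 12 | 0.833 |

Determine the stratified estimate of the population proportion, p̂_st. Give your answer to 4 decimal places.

p̂_st ≈ 0.6777

N = 900; stratum weights W_h = N_h/N.
p̂_st = Σ W_h p̂_h = (260·0.409 + 200·0.700 + 90·0.800 + 350·0.833)/900 = 0.67766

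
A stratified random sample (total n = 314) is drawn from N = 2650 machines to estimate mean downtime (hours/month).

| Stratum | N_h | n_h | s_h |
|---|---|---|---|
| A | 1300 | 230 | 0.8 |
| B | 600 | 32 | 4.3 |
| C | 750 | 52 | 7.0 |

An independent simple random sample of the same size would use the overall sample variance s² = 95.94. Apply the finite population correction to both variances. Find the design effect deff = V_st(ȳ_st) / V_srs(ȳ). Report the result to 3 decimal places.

deff ≈ 0.367

V̂(ȳ_st) = Σ W_h² (1 − n_h/N_h) s_h²/n_h, with W_h = N_h/N and N = 2650:
  stratum A: (1300/2650)²·(1 − 230/1300)·0.8²/230 = 0.000551172
  stratum B: (600/2650)²·(1 − 32/600)·4.3²/32 = 0.0280411
  stratum C: (750/2650)²·(1 − 52/750)·7.0²/52 = 0.0702454
V_st = 0.0988376
V_srs = (1 − 314/2650)·95.94/314 = 0.269338
deff = V_st / V_srs = 0.0988376/0.269338 = 0.3670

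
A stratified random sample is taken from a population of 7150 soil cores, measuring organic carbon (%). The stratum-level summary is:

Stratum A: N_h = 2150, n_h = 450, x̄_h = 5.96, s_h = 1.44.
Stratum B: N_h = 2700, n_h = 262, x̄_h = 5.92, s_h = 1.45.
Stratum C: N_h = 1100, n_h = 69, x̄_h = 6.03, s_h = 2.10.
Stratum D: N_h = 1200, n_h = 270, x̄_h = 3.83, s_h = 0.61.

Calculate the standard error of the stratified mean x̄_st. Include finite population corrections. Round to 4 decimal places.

V̂(x̄_st) = Σ W_h² (1 − n_h/N_h) s_h²/n_h, with W_h = N_h/N and N = 7150:
  stratum A: (2150/7150)²·(1 − 450/2150)·1.44²/450 = 0.000329449
  stratum B: (2700/7150)²·(1 − 262/2700)·1.45²/262 = 0.00103328
  stratum C: (1100/7150)²·(1 − 69/1100)·2.10²/69 = 0.00141785
  stratum D: (1200/7150)²·(1 − 270/1200)·0.61²/270 = 3.00849e-05
V̂(x̄_st) = 0.00281066
SE(x̄_st) = √0.00281066 = 0.0530157

SE(x̄_st) ≈ 0.0530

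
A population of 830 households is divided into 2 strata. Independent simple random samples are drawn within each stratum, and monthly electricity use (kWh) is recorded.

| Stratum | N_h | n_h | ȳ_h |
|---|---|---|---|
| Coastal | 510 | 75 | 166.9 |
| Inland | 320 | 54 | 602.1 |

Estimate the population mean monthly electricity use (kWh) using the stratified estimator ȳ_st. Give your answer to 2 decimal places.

N = Σ N_h = 830. Stratum weights W_h = N_h/N.
ȳ_st = (510·166.9 + 320·602.1) / 830 = 334.6880

ȳ_st ≈ 334.69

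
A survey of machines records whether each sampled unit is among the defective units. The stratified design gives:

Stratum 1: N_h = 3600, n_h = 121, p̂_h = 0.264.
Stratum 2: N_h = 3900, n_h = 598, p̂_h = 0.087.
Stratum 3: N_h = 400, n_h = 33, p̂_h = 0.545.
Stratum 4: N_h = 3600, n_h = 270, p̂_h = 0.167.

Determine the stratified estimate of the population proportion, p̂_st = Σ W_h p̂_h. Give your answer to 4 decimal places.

p̂_st ≈ 0.1834

N = 11500; stratum weights W_h = N_h/N.
p̂_st = Σ W_h p̂_h = (3600·0.264 + 3900·0.087 + 400·0.545 + 3600·0.167)/11500 = 0.18338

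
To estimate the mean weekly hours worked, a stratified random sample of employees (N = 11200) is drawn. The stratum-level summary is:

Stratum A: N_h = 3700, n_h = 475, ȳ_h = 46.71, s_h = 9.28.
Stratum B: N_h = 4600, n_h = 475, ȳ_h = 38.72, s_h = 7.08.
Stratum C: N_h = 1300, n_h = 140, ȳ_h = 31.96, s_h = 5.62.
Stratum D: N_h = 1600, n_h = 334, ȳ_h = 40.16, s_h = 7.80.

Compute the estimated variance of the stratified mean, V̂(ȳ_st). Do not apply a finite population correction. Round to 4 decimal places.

V̂(ȳ_st) ≈ 0.0443

V̂(ȳ_st) = Σ W_h² s_h²/n_h, with W_h = N_h/N and N = 11200:
  stratum A: (3700/11200)²·9.28²/475 = 0.0197865
  stratum B: (4600/11200)²·7.08²/475 = 0.0178013
  stratum C: (1300/11200)²·5.62²/140 = 0.00303945
  stratum D: (1600/11200)²·7.80²/334 = 0.00371746
V̂(ȳ_st) = 0.0443448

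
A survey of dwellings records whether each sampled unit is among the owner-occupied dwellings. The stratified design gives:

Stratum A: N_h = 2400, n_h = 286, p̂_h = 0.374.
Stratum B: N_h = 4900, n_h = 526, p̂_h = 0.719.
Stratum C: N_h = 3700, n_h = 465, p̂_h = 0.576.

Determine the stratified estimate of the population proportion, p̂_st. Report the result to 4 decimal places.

N = 11000; stratum weights W_h = N_h/N.
p̂_st = Σ W_h p̂_h = (2400·0.374 + 4900·0.719 + 3700·0.576)/11000 = 0.59563

p̂_st ≈ 0.5956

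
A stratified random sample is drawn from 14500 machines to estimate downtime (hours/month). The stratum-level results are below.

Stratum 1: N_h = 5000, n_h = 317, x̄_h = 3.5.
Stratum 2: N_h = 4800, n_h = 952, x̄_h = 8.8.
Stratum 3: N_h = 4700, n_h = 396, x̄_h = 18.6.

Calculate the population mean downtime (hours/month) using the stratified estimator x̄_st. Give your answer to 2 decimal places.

N = Σ N_h = 14500. Stratum weights W_h = N_h/N.
x̄_st = (5000·3.5 + 4800·8.8 + 4700·18.6) / 14500 = 10.1490

x̄_st ≈ 10.15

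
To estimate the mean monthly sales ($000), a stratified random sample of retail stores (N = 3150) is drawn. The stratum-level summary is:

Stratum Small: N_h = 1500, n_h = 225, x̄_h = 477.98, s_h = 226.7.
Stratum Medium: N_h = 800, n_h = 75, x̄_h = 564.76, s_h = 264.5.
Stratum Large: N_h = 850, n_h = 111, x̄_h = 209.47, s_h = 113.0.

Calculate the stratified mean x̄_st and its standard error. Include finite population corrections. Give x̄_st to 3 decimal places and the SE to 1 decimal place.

x̄_st ≈ 427.564, SE ≈ 10.3

x̄_st = Σ W_h x̄_h = (1500·477.98 + 800·564.76 + 850·209.47)/3150 = 427.56429
V̂(x̄_st) = Σ W_h² (1 − n_h/N_h) s_h²/n_h, with W_h = N_h/N and N = 3150:
  stratum Small: (1500/3150)²·(1 − 225/1500)·226.7²/225 = 44.0252
  stratum Medium: (800/3150)²·(1 − 75/800)·264.5²/75 = 54.5252
  stratum Large: (850/3150)²·(1 − 111/850)·113.0²/111 = 7.28243
V̂(x̄_st) = 105.833
SE(x̄_st) = √105.833 = 10.2875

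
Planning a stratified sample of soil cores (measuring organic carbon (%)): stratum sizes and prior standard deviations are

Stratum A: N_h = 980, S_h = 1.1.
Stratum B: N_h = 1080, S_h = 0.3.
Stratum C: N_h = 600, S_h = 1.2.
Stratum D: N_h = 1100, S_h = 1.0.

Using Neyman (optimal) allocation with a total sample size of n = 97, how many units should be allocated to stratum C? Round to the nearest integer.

22

Neyman allocation: n_h = n · N_h S_h / Σ N_i S_i, with n = 97.
  stratum A: N_h·S_h = 980·1.1 = 1078.00
  stratum B: N_h·S_h = 1080·0.3 = 324.00
  stratum C: N_h·S_h = 600·1.2 = 720.00
  stratum D: N_h·S_h = 1100·1.0 = 1100.00
Σ N_h S_h = 3222.00
n for stratum C = 97·720.00/3222.00 = 21.676 → 22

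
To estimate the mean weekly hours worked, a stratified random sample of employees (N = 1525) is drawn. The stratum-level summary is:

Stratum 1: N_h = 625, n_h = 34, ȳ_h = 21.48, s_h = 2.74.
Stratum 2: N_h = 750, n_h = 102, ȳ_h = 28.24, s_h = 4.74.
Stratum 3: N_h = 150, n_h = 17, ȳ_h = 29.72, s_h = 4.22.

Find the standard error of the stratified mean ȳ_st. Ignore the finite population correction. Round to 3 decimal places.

V̂(ȳ_st) = Σ W_h² s_h²/n_h, with W_h = N_h/N and N = 1525:
  stratum 1: (625/1525)²·2.74²/34 = 0.0370888
  stratum 2: (750/1525)²·4.74²/102 = 0.0532769
  stratum 3: (150/1525)²·4.22²/17 = 0.0101349
V̂(ȳ_st) = 0.100501
SE(ȳ_st) = √0.100501 = 0.317018

SE(ȳ_st) ≈ 0.317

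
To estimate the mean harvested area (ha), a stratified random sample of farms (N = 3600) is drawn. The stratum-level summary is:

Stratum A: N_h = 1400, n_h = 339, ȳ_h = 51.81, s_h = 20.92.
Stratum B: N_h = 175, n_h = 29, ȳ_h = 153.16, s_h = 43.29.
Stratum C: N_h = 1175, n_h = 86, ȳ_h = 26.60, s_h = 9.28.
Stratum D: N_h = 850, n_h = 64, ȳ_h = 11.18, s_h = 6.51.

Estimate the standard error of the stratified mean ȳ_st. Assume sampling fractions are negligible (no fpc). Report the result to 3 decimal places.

V̂(ȳ_st) = Σ W_h² s_h²/n_h, with W_h = N_h/N and N = 3600:
  stratum A: (1400/3600)²·20.92²/339 = 0.195243
  stratum B: (175/3600)²·43.29²/29 = 0.152703
  stratum C: (1175/3600)²·9.28²/86 = 0.106676
  stratum D: (850/3600)²·6.51²/64 = 0.036916
V̂(ȳ_st) = 0.491538
SE(ȳ_st) = √0.491538 = 0.701098

SE(ȳ_st) ≈ 0.701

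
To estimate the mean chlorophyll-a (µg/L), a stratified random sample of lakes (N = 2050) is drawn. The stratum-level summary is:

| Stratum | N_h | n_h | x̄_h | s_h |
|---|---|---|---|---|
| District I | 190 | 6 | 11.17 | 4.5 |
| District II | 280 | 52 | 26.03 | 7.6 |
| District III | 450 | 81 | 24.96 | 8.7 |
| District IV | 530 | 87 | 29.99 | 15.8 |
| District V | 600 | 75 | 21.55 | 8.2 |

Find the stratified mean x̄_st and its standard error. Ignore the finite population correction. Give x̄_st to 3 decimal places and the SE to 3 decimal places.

x̄_st = Σ W_h x̄_h = (190·11.17 + 280·26.03 + 450·24.96 + 530·29.99 + 600·21.55)/2050 = 24.13044
V̂(x̄_st) = Σ W_h² s_h²/n_h, with W_h = N_h/N and N = 2050:
  stratum District I: (190/2050)²·4.5²/6 = 0.0289917
  stratum District II: (280/2050)²·7.6²/52 = 0.020722
  stratum District III: (450/2050)²·8.7²/81 = 0.0450268
  stratum District IV: (530/2050)²·15.8²/87 = 0.191796
  stratum District V: (600/2050)²·8.2²/75 = 0.0768
V̂(x̄_st) = 0.363336
SE(x̄_st) = √0.363336 = 0.602774

x̄_st ≈ 24.130, SE ≈ 0.603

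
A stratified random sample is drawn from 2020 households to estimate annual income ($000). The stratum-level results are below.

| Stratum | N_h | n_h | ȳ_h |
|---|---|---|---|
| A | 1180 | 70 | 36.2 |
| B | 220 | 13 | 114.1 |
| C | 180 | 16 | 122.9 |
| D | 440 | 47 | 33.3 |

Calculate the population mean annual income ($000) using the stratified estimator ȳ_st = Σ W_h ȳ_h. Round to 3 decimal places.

N = Σ N_h = 2020. Stratum weights W_h = N_h/N.
ȳ_st = (1180·36.2 + 220·114.1 + 180·122.9 + 440·33.3) / 2020 = 51.77822

ȳ_st ≈ 51.778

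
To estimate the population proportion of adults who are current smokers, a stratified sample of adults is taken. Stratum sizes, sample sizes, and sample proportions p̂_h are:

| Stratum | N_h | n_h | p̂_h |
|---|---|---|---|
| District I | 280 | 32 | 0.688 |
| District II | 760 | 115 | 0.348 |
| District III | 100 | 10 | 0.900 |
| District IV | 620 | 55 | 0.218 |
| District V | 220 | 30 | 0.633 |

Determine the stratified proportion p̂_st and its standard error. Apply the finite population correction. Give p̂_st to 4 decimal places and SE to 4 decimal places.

p̂_st ≈ 0.4149, SE ≈ 0.0276

N = 1980; stratum weights W_h = N_h/N.
p̂_st = Σ W_h p̂_h = (280·0.688 + 760·0.348 + 100·0.900 + 620·0.218 + 220·0.633)/1980 = 0.41492
V̂(p̂_st) = Σ W_h² (1 − n_h/N_h) p̂_h(1−p̂_h)/(n_h−1):
  stratum District I: (280/1980)²·(1 − 32/280)·0.688·0.312/31 = 0.000122648
  stratum District II: (760/1980)²·(1 − 115/760)·0.348·0.652/114 = 0.000248866
  stratum District III: (100/1980)²·(1 − 10/100)·0.900·0.100/9 = 2.29568e-05
  stratum District IV: (620/1980)²·(1 − 55/620)·0.218·0.782/54 = 0.000282085
  stratum District V: (220/1980)²·(1 − 30/220)·0.633·0.367/29 = 8.54118e-05
V̂(p̂_st) = 0.000761967; SE = √V̂ = 0.0276037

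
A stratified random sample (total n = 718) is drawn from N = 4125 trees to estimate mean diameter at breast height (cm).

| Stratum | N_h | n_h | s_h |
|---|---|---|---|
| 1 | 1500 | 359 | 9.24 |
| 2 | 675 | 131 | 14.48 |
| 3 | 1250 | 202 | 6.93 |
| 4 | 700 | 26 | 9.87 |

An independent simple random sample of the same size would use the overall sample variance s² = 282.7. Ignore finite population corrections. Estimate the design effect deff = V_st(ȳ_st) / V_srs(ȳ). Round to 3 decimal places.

V̂(ȳ_st) = Σ W_h² s_h²/n_h, with W_h = N_h/N and N = 4125:
  stratum 1: (1500/4125)²·9.24²/359 = 0.0314474
  stratum 2: (675/4125)²·14.48²/131 = 0.0428574
  stratum 3: (1250/4125)²·6.93²/202 = 0.0218317
  stratum 4: (700/4125)²·9.87²/26 = 0.107897
V_st = 0.204033
V_srs = s²/n = 282.7/718 = 0.393733
deff = V_st / V_srs = 0.204033/0.393733 = 0.5182

deff ≈ 0.518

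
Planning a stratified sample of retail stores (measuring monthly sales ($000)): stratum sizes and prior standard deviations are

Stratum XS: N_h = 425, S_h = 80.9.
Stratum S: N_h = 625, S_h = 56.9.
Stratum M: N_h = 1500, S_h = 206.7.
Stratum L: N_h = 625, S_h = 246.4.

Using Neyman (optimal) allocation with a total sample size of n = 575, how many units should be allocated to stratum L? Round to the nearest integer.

Neyman allocation: n_h = n · N_h S_h / Σ N_i S_i, with n = 575.
  stratum XS: N_h·S_h = 425·80.9 = 34382.50
  stratum S: N_h·S_h = 625·56.9 = 35562.50
  stratum M: N_h·S_h = 1500·206.7 = 310050.00
  stratum L: N_h·S_h = 625·246.4 = 154000.00
Σ N_h S_h = 533995.00
n for stratum L = 575·154000.00/533995.00 = 165.826 → 166

166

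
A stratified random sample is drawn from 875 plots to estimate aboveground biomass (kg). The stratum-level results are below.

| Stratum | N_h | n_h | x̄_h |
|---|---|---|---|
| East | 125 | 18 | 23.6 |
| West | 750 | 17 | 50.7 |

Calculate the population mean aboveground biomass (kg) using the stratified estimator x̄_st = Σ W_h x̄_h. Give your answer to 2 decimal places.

N = Σ N_h = 875. Stratum weights W_h = N_h/N.
x̄_st = (125·23.6 + 750·50.7) / 875 = 46.8286

x̄_st ≈ 46.83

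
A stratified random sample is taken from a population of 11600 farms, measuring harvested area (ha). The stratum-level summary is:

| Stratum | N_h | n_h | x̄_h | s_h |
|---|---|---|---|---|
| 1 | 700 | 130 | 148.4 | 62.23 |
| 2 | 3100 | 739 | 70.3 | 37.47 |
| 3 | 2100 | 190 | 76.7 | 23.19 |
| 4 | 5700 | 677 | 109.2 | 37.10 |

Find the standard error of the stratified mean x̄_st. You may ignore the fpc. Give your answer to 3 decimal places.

SE(x̄_st) ≈ 0.910

V̂(x̄_st) = Σ W_h² s_h²/n_h, with W_h = N_h/N and N = 11600:
  stratum 1: (700/11600)²·62.23²/130 = 0.108477
  stratum 2: (3100/11600)²·37.47²/739 = 0.135685
  stratum 3: (2100/11600)²·23.19²/190 = 0.0927621
  stratum 4: (5700/11600)²·37.10²/677 = 0.4909
V̂(x̄_st) = 0.827823
SE(x̄_st) = √0.827823 = 0.909848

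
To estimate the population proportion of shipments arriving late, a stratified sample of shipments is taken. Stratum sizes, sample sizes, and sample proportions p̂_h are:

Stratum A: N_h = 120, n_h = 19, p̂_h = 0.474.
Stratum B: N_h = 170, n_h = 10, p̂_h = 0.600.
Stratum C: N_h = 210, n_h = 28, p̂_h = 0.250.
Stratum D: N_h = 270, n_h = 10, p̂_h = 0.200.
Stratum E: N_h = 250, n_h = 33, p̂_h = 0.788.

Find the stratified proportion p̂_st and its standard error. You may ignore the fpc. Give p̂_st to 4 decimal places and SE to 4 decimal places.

N = 1020; stratum weights W_h = N_h/N.
p̂_st = Σ W_h p̂_h = (120·0.474 + 170·0.600 + 210·0.250 + 270·0.200 + 250·0.788)/1020 = 0.45331
V̂(p̂_st) = Σ W_h² p̂_h(1−p̂_h)/(n_h−1):
  stratum A: (120/1020)²·0.474·0.526/18 = 0.000191714
  stratum B: (170/1020)²·0.600·0.400/9 = 0.000740741
  stratum C: (210/1020)²·0.250·0.750/27 = 0.000294358
  stratum D: (270/1020)²·0.200·0.800/9 = 0.00124567
  stratum E: (250/1020)²·0.788·0.212/32 = 0.000313611
V̂(p̂_st) = 0.0027861; SE = √V̂ = 0.0527835

p̂_st ≈ 0.4533, SE ≈ 0.0528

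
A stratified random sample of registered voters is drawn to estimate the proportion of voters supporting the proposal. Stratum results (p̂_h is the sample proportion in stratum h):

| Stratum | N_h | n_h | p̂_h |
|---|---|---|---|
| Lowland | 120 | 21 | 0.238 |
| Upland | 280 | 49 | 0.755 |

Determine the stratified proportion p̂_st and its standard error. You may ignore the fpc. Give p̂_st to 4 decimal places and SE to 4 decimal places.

p̂_st ≈ 0.5999, SE ≈ 0.0520

N = 400; stratum weights W_h = N_h/N.
p̂_st = Σ W_h p̂_h = (120·0.238 + 280·0.755)/400 = 0.59990
V̂(p̂_st) = Σ W_h² p̂_h(1−p̂_h)/(n_h−1):
  stratum Lowland: (120/400)²·0.238·0.762/20 = 0.000816102
  stratum Upland: (280/400)²·0.755·0.245/48 = 0.00188829
V̂(p̂_st) = 0.00270439; SE = √V̂ = 0.0520037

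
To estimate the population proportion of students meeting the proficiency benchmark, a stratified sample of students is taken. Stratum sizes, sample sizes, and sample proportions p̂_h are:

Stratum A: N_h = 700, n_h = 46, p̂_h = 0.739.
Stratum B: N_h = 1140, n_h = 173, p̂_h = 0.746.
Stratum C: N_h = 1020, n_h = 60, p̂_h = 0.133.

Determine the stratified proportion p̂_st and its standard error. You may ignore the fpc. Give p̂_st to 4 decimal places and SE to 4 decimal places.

p̂_st ≈ 0.5257, SE ≈ 0.0261

N = 2860; stratum weights W_h = N_h/N.
p̂_st = Σ W_h p̂_h = (700·0.739 + 1140·0.746 + 1020·0.133)/2860 = 0.52566
V̂(p̂_st) = Σ W_h² p̂_h(1−p̂_h)/(n_h−1):
  stratum A: (700/2860)²·0.739·0.261/45 = 0.000256765
  stratum B: (1140/2860)²·0.746·0.254/172 = 0.000175034
  stratum C: (1020/2860)²·0.133·0.867/59 = 0.000248592
V̂(p̂_st) = 0.000680391; SE = √V̂ = 0.0260843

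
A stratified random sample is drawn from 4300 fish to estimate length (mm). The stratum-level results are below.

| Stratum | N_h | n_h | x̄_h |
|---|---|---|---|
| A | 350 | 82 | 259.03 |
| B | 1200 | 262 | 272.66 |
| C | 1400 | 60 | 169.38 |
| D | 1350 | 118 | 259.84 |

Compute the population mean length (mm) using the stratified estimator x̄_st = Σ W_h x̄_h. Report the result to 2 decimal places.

x̄_st ≈ 233.90

N = Σ N_h = 4300. Stratum weights W_h = N_h/N.
x̄_st = (350·259.03 + 1200·272.66 + 1400·169.38 + 1350·259.84) / 4300 = 233.8997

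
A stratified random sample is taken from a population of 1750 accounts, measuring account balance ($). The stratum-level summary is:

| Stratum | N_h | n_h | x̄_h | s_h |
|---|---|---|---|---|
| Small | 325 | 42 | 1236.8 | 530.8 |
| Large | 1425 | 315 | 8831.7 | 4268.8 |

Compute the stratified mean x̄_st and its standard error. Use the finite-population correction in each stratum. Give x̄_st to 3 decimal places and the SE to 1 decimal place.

x̄_st ≈ 7421.219, SE ≈ 173.4

x̄_st = Σ W_h x̄_h = (325·1236.8 + 1425·8831.7)/1750 = 7421.21857
V̂(x̄_st) = Σ W_h² (1 − n_h/N_h) s_h²/n_h, with W_h = N_h/N and N = 1750:
  stratum Small: (325/1750)²·(1 − 42/325)·530.8²/42 = 201.468
  stratum Large: (1425/1750)²·(1 − 315/1425)·4268.8²/315 = 29878.8
V̂(x̄_st) = 30080.2
SE(x̄_st) = √30080.2 = 173.437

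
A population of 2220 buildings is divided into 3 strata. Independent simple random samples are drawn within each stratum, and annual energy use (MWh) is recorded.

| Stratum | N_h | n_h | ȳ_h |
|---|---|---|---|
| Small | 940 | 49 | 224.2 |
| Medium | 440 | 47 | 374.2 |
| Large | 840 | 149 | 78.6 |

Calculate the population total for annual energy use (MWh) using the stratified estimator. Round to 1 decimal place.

τ̂_st = Σ N_h ȳ_h = 940·224.2 + 440·374.2 + 840·78.6 = 441420.0

τ̂_st ≈ 441420.0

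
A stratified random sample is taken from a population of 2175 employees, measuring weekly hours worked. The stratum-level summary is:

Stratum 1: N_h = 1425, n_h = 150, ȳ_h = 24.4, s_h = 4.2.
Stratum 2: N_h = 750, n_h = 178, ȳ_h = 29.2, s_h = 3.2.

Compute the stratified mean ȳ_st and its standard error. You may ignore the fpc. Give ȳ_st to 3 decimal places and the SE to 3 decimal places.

ȳ_st ≈ 26.055, SE ≈ 0.239

ȳ_st = Σ W_h ȳ_h = (1425·24.4 + 750·29.2)/2175 = 26.05517
V̂(ȳ_st) = Σ W_h² s_h²/n_h, with W_h = N_h/N and N = 2175:
  stratum 1: (1425/2175)²·4.2²/150 = 0.0504799
  stratum 2: (750/2175)²·3.2²/178 = 0.00684044
V̂(ȳ_st) = 0.0573203
SE(ȳ_st) = √0.0573203 = 0.239417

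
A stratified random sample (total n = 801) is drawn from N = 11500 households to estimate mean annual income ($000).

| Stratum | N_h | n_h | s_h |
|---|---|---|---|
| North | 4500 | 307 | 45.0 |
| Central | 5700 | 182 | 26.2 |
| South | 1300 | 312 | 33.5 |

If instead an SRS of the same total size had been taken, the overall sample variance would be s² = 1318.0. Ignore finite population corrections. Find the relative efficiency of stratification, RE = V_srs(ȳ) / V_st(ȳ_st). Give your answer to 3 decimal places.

V̂(ȳ_st) = Σ W_h² s_h²/n_h, with W_h = N_h/N and N = 11500:
  stratum North: (4500/11500)²·45.0²/307 = 1.00999
  stratum Central: (5700/11500)²·26.2²/182 = 0.926585
  stratum South: (1300/11500)²·33.5²/312 = 0.0459649
V_st = 1.98254
V_srs = s²/n = 1318.0/801 = 1.64544
Relative efficiency = V_srs / V_st = 1.64544/1.98254 = 0.8300

RE ≈ 0.830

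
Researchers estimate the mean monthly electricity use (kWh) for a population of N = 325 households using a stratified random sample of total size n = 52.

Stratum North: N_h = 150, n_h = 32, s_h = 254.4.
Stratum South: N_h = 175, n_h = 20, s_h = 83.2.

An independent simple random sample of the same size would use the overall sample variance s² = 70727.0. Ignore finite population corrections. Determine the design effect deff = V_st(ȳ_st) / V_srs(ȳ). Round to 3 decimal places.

deff ≈ 0.391

V̂(ȳ_st) = Σ W_h² s_h²/n_h, with W_h = N_h/N and N = 325:
  stratum North: (150/325)²·254.4²/32 = 430.824
  stratum South: (175/325)²·83.2²/20 = 100.352
V_st = 531.176
V_srs = s²/n = 70727.0/52 = 1360.13
deff = V_st / V_srs = 531.176/1360.13 = 0.3905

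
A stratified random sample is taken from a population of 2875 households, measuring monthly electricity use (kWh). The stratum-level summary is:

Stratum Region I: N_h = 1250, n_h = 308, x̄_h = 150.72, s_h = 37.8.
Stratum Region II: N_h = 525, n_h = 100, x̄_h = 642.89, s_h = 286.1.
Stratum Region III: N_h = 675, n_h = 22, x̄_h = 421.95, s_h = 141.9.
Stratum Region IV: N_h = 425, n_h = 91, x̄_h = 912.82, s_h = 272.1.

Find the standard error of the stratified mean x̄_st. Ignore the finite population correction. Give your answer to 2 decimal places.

V̂(x̄_st) = Σ W_h² s_h²/n_h, with W_h = N_h/N and N = 2875:
  stratum Region I: (1250/2875)²·37.8²/308 = 0.876955
  stratum Region II: (525/2875)²·286.1²/100 = 27.2947
  stratum Region III: (675/2875)²·141.9²/22 = 50.4515
  stratum Region IV: (425/2875)²·272.1²/91 = 17.7794
V̂(x̄_st) = 96.4026
SE(x̄_st) = √96.4026 = 9.81848

SE(x̄_st) ≈ 9.82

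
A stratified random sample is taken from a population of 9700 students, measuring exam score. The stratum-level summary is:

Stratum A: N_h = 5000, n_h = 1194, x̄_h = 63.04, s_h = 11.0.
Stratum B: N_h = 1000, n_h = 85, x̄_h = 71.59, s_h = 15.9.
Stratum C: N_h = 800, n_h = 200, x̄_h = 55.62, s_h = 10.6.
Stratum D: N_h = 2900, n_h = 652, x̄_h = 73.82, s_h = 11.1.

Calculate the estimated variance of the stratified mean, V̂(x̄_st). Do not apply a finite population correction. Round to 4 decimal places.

V̂(x̄_st) ≈ 0.0792

V̂(x̄_st) = Σ W_h² s_h²/n_h, with W_h = N_h/N and N = 9700:
  stratum A: (5000/9700)²·11.0²/1194 = 0.0269264
  stratum B: (1000/9700)²·15.9²/85 = 0.0316105
  stratum C: (800/9700)²·10.6²/200 = 0.00382136
  stratum D: (2900/9700)²·11.1²/652 = 0.0168908
V̂(x̄_st) = 0.0792491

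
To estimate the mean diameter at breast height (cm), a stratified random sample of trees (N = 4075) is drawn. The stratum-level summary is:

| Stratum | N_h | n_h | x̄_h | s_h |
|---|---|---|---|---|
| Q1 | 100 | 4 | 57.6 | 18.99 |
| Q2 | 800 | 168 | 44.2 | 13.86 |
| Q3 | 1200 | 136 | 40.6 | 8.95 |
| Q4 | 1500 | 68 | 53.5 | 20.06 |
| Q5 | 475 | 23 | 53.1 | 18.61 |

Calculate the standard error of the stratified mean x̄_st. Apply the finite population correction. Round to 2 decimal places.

SE(x̄_st) ≈ 1.05

V̂(x̄_st) = Σ W_h² (1 − n_h/N_h) s_h²/n_h, with W_h = N_h/N and N = 4075:
  stratum Q1: (100/4075)²·(1 − 4/100)·18.99²/4 = 0.0521202
  stratum Q2: (800/4075)²·(1 − 168/800)·13.86²/168 = 0.0348152
  stratum Q3: (1200/4075)²·(1 − 136/1200)·8.95²/136 = 0.0452871
  stratum Q4: (1500/4075)²·(1 − 68/1500)·20.06²/68 = 0.765477
  stratum Q5: (475/4075)²·(1 − 23/475)·18.61²/23 = 0.194689
V̂(x̄_st) = 1.09239
SE(x̄_st) = √1.09239 = 1.04517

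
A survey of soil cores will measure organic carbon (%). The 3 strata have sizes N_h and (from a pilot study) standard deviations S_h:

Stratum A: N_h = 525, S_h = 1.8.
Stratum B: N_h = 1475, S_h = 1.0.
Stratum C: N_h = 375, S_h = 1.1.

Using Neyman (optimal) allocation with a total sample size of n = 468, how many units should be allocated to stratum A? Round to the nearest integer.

Neyman allocation: n_h = n · N_h S_h / Σ N_i S_i, with n = 468.
  stratum A: N_h·S_h = 525·1.8 = 945.00
  stratum B: N_h·S_h = 1475·1.0 = 1475.00
  stratum C: N_h·S_h = 375·1.1 = 412.50
Σ N_h S_h = 2832.50
n for stratum A = 468·945.00/2832.50 = 156.138 → 156

156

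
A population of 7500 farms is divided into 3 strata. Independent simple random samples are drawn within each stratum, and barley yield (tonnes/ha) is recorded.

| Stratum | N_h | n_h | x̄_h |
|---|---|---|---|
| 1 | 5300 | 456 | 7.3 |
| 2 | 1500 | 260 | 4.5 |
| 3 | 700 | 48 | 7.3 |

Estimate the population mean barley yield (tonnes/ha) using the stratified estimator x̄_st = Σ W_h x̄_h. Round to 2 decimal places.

N = Σ N_h = 7500. Stratum weights W_h = N_h/N.
x̄_st = (5300·7.3 + 1500·4.5 + 700·7.3) / 7500 = 6.7400

x̄_st ≈ 6.74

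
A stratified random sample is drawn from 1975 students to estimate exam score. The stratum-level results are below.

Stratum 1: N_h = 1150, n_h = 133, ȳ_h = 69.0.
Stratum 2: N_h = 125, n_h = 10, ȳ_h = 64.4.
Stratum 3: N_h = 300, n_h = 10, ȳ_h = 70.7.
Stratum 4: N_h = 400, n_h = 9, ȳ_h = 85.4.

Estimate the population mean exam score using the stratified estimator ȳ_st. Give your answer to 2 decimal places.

ȳ_st ≈ 72.29

N = Σ N_h = 1975. Stratum weights W_h = N_h/N.
ȳ_st = (1150·69.0 + 125·64.4 + 300·70.7 + 400·85.4) / 1975 = 72.2886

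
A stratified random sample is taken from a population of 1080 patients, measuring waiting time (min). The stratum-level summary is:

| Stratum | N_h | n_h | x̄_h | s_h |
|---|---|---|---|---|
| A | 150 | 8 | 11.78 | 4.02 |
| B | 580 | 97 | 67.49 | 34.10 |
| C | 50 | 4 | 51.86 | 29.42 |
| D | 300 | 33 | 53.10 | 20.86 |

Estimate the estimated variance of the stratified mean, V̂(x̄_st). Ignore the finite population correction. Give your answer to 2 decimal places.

V̂(x̄_st) ≈ 4.98

V̂(x̄_st) = Σ W_h² s_h²/n_h, with W_h = N_h/N and N = 1080:
  stratum A: (150/1080)²·4.02²/8 = 0.038967
  stratum B: (580/1080)²·34.10²/97 = 3.45737
  stratum C: (50/1080)²·29.42²/4 = 0.463786
  stratum D: (300/1080)²·20.86²/33 = 1.01744
V̂(x̄_st) = 4.97756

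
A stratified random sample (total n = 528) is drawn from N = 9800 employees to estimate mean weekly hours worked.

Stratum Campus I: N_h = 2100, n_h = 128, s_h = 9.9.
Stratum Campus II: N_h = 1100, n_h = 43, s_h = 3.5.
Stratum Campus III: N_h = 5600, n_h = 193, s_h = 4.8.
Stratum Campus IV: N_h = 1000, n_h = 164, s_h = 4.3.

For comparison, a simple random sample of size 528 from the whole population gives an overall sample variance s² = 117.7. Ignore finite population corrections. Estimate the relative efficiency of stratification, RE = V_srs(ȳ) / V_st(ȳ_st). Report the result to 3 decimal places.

RE ≈ 2.825

V̂(ȳ_st) = Σ W_h² s_h²/n_h, with W_h = N_h/N and N = 9800:
  stratum Campus I: (2100/9800)²·9.9²/128 = 0.0351598
  stratum Campus II: (1100/9800)²·3.5²/43 = 0.00358923
  stratum Campus III: (5600/9800)²·4.8²/193 = 0.0389806
  stratum Campus IV: (1000/9800)²·4.3²/164 = 0.00117393
V_st = 0.0789036
V_srs = s²/n = 117.7/528 = 0.222917
Relative efficiency = V_srs / V_st = 0.222917/0.0789036 = 2.8252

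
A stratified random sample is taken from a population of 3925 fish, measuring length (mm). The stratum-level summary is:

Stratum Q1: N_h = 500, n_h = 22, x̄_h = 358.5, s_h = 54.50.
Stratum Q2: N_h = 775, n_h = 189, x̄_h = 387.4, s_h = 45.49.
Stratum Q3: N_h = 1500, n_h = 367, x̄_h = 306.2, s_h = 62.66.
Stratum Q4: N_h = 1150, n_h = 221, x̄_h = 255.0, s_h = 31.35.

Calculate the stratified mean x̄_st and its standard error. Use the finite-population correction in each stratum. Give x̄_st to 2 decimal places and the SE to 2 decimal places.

x̄_st ≈ 313.89, SE ≈ 1.98

x̄_st = Σ W_h x̄_h = (500·358.5 + 775·387.4 + 1500·306.2 + 1150·255.0)/3925 = 313.89427
V̂(x̄_st) = Σ W_h² (1 − n_h/N_h) s_h²/n_h, with W_h = N_h/N and N = 3925:
  stratum Q1: (500/3925)²·(1 − 22/500)·54.50²/22 = 2.09454
  stratum Q2: (775/3925)²·(1 − 189/775)·45.49²/189 = 0.322768
  stratum Q3: (1500/3925)²·(1 − 367/1500)·62.66²/367 = 1.1802
  stratum Q4: (1150/3925)²·(1 − 221/1150)·31.35²/221 = 0.308402
V̂(x̄_st) = 3.90591
SE(x̄_st) = √3.90591 = 1.97634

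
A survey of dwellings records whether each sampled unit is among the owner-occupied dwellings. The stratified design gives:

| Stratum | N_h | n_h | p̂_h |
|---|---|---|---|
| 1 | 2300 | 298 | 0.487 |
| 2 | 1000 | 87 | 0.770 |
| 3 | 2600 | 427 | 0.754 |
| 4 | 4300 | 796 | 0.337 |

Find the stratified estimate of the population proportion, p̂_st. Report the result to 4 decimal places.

p̂_st ≈ 0.5196

N = 10200; stratum weights W_h = N_h/N.
p̂_st = Σ W_h p̂_h = (2300·0.487 + 1000·0.770 + 2600·0.754 + 4300·0.337)/10200 = 0.51957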